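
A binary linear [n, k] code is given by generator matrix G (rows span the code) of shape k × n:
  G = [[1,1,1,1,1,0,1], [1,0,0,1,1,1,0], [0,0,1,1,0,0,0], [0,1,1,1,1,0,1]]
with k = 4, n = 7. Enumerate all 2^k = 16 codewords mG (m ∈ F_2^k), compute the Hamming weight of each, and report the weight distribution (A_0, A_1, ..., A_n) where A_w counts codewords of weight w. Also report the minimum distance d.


Weight distribution: A_0 = 1, A_1 = 1, A_2 = 1, A_3 = 4, A_4 = 5, A_5 = 3, A_6 = 1. Minimum distance d = 1.

Enumerate all 2^4 = 16 messages m ∈ F_2^4.
For each, compute codeword c = mG in F_2^7, then tally its weight.
  m = 0000 → c = 0000000, weight = 0.
  m = 1000 → c = 1111101, weight = 6.
  m = 0100 → c = 1001110, weight = 4.
  m = 1100 → c = 0110011, weight = 4.
  m = 0010 → c = 0011000, weight = 2.
  m = 1010 → c = 1100101, weight = 4.
  m = 0110 → c = 1010110, weight = 4.
  m = 1110 → c = 0101011, weight = 4.
  m = 0001 → c = 0111101, weight = 5.
  m = 1001 → c = 1000000, weight = 1.
  m = 0101 → c = 1110011, weight = 5.
  m = 1101 → c = 0001110, weight = 3.
  m = 0011 → c = 0100101, weight = 3.
  m = 1011 → c = 1011000, weight = 3.
  m = 0111 → c = 1101011, weight = 5.
  m = 1111 → c = 0010110, weight = 3.
Tally weights:
  weight 0: 1 codewords.
  weight 1: 1 codewords.
  weight 2: 1 codewords.
  weight 3: 4 codewords.
  weight 4: 5 codewords.
  weight 5: 3 codewords.
  weight 6: 1 codewords.
Minimum distance d = smallest w > 0 with A_w > 0 = 1.
Sanity: Σ A_w = 16 = 2^4 = 16 ✓.


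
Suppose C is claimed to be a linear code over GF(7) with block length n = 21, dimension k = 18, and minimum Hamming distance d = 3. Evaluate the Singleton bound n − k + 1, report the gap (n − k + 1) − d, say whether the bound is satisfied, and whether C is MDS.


Singleton RHS = n − k + 1 = 4, slack = 1, bound satisfied, not MDS.

Singleton bound: d ≤ n − k + 1.
Here n = 21, k = 18, so n − k + 1 = 4.
Given d = 3, check d ≤ 4: YES.
Slack = (n − k + 1) − d = 1.
The code is NOT MDS (slack = 1 > 0).
Description: the claimed parameters are [21, 18, 3]_7; such a code would be non-MDS.


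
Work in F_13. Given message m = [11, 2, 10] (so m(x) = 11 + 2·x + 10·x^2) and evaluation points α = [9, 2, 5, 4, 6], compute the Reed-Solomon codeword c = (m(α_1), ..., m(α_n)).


c = [7, 3, 11, 10, 6]

Message polynomial: m(x) = 11 + 2·x + 10·x^2 (mod 13).
For each evaluation point α_i, compute m(α_i) mod 13:
  α_1 = 9: Horner steps 10 → 1 → 7, so m(9) = 7.
  α_2 = 2: Horner steps 10 → 9 → 3, so m(2) = 3.
  α_3 = 5: Horner steps 10 → 0 → 11, so m(5) = 11.
  α_4 = 4: Horner steps 10 → 3 → 10, so m(4) = 10.
  α_5 = 6: Horner steps 10 → 10 → 6, so m(6) = 6.
Codeword c = [7, 3, 11, 10, 6] ∈ F_13^5.


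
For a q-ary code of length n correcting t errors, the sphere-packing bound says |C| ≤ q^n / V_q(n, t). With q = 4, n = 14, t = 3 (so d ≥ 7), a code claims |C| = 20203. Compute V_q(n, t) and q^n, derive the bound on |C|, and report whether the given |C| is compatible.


V_q(n, t) = 10690, q^n = 268435456, Hamming bound = 25110, |C| = 20203 ≤ bound (satisfied).

Step 1: Compute V_q(n, t) = Σ_{j=0}^3 C(n, j) (q−1)^j.
  j = 0: C(14,0)·(3)^0 = 1·1 = 1.
  j = 1: C(14,1)·(3)^1 = 14·3 = 42.
  j = 2: C(14,2)·(3)^2 = 91·9 = 819.
  j = 3: C(14,3)·(3)^3 = 364·27 = 9828.
  V_q(n, t) = 1 + 42 + 819 + 9828 = 10690.
Step 2: q^n = 4^14 = 268435456.
Step 3: Hamming bound ⌊q^n / V_q(n,t)⌋ = ⌊268435456/10690⌋ = 25110.
Step 4: Compare |C| = 20203 to 25110: satisfied.
The claimed |C| lies below the Hamming bound.


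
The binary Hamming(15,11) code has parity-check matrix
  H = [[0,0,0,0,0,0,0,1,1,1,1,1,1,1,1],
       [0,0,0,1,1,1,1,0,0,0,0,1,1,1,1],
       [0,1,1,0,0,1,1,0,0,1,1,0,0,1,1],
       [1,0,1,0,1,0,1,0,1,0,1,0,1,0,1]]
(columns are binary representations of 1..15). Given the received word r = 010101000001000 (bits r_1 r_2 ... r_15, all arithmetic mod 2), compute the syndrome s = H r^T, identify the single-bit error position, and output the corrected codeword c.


s = (1, 1, 0, 0)^T, error position = 12, corrected codeword c = 010101000000000

Compute s = H r^T mod 2 one row at a time:
  s_1 = 0 + 0 + 0 + 0 + 1 + 0 + 0 + 0 = 1 ≡ 1 (mod 2).
  s_2 = 1 + 0 + 1 + 0 + 1 + 0 + 0 + 0 = 3 ≡ 1 (mod 2).
  s_3 = 1 + 0 + 1 + 0 + 0 + 0 + 0 + 0 = 2 ≡ 0 (mod 2).
  s_4 = 0 + 0 + 0 + 0 + 0 + 0 + 0 + 0 = 0 ≡ 0 (mod 2).
s = (1, 1, 0, 0)^T — this equals column 12 of H (binary 1100), so error is at position 12.
Correct: flip bit 12 of r = 010101000001000 to get c = 010101000000000.


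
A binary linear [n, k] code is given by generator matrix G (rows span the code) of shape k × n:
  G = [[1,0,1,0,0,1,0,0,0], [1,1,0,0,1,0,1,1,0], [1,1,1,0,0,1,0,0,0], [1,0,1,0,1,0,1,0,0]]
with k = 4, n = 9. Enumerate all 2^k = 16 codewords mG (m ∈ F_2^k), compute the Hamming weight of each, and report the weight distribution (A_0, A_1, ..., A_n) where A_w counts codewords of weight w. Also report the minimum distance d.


Weight distribution: A_0 = 1, A_1 = 1, A_2 = 1, A_3 = 4, A_4 = 5, A_5 = 3, A_6 = 1. Minimum distance d = 1.

Enumerate all 2^4 = 16 messages m ∈ F_2^4.
For each, compute codeword c = mG in F_2^9, then tally its weight.
  m = 0000 → c = 000000000, weight = 0.
  m = 1000 → c = 101001000, weight = 3.
  m = 0100 → c = 110010110, weight = 5.
  m = 1100 → c = 011011110, weight = 6.
  m = 0010 → c = 111001000, weight = 4.
  m = 1010 → c = 010000000, weight = 1.
  m = 0110 → c = 001011110, weight = 5.
  m = 1110 → c = 100010110, weight = 4.
  m = 0001 → c = 101010100, weight = 4.
  m = 1001 → c = 000011100, weight = 3.
  m = 0101 → c = 011000010, weight = 3.
  m = 1101 → c = 110001010, weight = 4.
  m = 0011 → c = 010011100, weight = 4.
  m = 1011 → c = 111010100, weight = 5.
  m = 0111 → c = 100001010, weight = 3.
  m = 1111 → c = 001000010, weight = 2.
Tally weights:
  weight 0: 1 codewords.
  weight 1: 1 codewords.
  weight 2: 1 codewords.
  weight 3: 4 codewords.
  weight 4: 5 codewords.
  weight 5: 3 codewords.
  weight 6: 1 codewords.
Minimum distance d = smallest w > 0 with A_w > 0 = 1.
Sanity: Σ A_w = 16 = 2^4 = 16 ✓.


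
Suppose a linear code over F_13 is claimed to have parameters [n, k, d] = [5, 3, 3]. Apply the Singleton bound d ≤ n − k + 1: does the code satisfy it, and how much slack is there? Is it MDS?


Singleton RHS = n − k + 1 = 3, slack = 0, bound satisfied, MDS.

Singleton bound: d ≤ n − k + 1.
Here n = 5, k = 3, so n − k + 1 = 3.
Given d = 3, check d ≤ 3: YES.
Slack = (n − k + 1) − d = 0.
The code is MDS (slack = 0).
Description: the claimed parameters are [5, 3, 3]_13; such a code would be MDS (meets Singleton bound).


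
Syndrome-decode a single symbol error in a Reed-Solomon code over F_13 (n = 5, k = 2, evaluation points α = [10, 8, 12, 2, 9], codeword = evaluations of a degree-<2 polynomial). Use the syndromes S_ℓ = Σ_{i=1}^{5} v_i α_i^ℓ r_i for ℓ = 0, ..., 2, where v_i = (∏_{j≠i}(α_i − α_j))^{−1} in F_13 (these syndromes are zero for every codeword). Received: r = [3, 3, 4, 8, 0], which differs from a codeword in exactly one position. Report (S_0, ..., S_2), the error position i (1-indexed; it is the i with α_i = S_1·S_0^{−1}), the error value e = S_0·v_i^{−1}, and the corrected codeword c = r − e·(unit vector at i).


S = (12, 3, 4), error at position 1, error magnitude e = 6, c = [10, 3, 4, 8, 0].

Step 1: column multipliers v_i = (∏_{j≠i}(α_i − α_j))^{−1} mod 13.
  i = 1 (α = 10): (10−8)(10−12)(10−2)(10−9) = 2·(−2)·8·1 = −32 ≡ 7, so v_1 = 7^{−1} = 2 (mod 13).
  i = 2 (α = 8): (8−10)(8−12)(8−2)(8−9) = (−2)·(−4)·6·(−1) = −48 ≡ 4, so v_2 = 4^{−1} = 10 (mod 13).
  i = 3 (α = 12): (12−10)(12−8)(12−2)(12−9) = 2·4·10·3 = 240 ≡ 6, so v_3 = 6^{−1} = 11 (mod 13).
  i = 4 (α = 2): (2−10)(2−8)(2−12)(2−9) = (−8)·(−6)·(−10)·(−7) = 3360 ≡ 6, so v_4 = 6^{−1} = 11 (mod 13).
  i = 5 (α = 9): (9−10)(9−8)(9−12)(9−2) = (−1)·1·(−3)·7 = 21 ≡ 8, so v_5 = 8^{−1} = 5 (mod 13).
  v = [2, 10, 11, 11, 5].
Step 2: syndromes of r = [3, 3, 4, 8, 0] (all sums mod 13).
  S_0 = Σ v_i r_i = 2·3 + 10·3 + 11·4 + 11·8 + 5·0 = 168 ≡ 12.
  S_1 = Σ v_i α_i r_i = 2·10·3 + 10·8·3 + 11·12·4 + 11·2·8 + 5·9·0 = 1004 ≡ 3.
  α_i^2 mod 13 = [9, 12, 1, 4, 3].
  S_2 = Σ v_i α_i^2 r_i = 2·9·3 + 10·12·3 + 11·1·4 + 11·4·8 + 5·3·0 = 810 ≡ 4.
  S = (12, 3, 4) ≠ 0, so r is not a codeword (an error is present).
Step 3: locate the error. For a single error e at position i, S_ℓ = v_i·e·α_i^ℓ, so α_err = S_1/S_0.
  S_0^{−1} = 12^{−1} = 12 (mod 13), so α_err = 3·12 = 36 ≡ 10 = α_1. Error position i = 1.
  Consistency check: S_2/S_1 = 4·9 = 36 ≡ 10 = α_err ✓ (single-error assumption holds).
Step 4: error magnitude e = S_0/v_1 = S_0·∏_{j≠1}(α_1 − α_j) = 12·7 = 84 ≡ 6 (mod 13).
Step 5: correct position 1: c_1 = r_1 − e = 3 − 6 ≡ 10 (mod 13). Hence c = [10, 3, 4, 8, 0].
  Check: interpolating c through the α_i gives m(x) = 1 + 10·x (degree < 2) with m(α_i) = c_i for every i, so c is indeed a codeword.


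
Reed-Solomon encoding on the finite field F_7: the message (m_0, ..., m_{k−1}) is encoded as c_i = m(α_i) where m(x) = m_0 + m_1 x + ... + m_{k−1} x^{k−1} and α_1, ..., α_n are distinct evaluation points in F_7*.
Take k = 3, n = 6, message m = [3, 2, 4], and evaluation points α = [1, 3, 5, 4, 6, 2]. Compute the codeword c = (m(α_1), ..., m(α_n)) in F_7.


c = [2, 3, 1, 5, 5, 2]

Message polynomial: m(x) = 3 + 2·x + 4·x^2 (mod 7).
For each evaluation point α_i, compute m(α_i) mod 7:
  α_1 = 1: Horner steps 4 → 6 → 2, so m(1) = 2.
  α_2 = 3: Horner steps 4 → 0 → 3, so m(3) = 3.
  α_3 = 5: Horner steps 4 → 1 → 1, so m(5) = 1.
  α_4 = 4: Horner steps 4 → 4 → 5, so m(4) = 5.
  α_5 = 6: Horner steps 4 → 5 → 5, so m(6) = 5.
  α_6 = 2: Horner steps 4 → 3 → 2, so m(2) = 2.
Codeword c = [2, 3, 1, 5, 5, 2] ∈ F_7^6.


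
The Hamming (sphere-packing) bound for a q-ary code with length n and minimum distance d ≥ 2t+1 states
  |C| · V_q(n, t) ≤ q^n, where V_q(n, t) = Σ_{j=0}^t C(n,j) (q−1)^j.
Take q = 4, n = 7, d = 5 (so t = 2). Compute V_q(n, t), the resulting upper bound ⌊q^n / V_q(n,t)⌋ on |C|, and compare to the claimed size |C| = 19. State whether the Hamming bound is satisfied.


V_q(n, t) = 211, q^n = 16384, Hamming bound = 77, |C| = 19 ≤ bound (satisfied).

Step 1: Compute V_q(n, t) = Σ_{j=0}^2 C(n, j) (q−1)^j.
  j = 0: C(7,0)·(3)^0 = 1·1 = 1.
  j = 1: C(7,1)·(3)^1 = 7·3 = 21.
  j = 2: C(7,2)·(3)^2 = 21·9 = 189.
  V_q(n, t) = 1 + 21 + 189 = 211.
Step 2: q^n = 4^7 = 16384.
Step 3: Hamming bound ⌊q^n / V_q(n,t)⌋ = ⌊16384/211⌋ = 77.
Step 4: Compare |C| = 19 to 77: satisfied.
The claimed |C| lies below the Hamming bound.


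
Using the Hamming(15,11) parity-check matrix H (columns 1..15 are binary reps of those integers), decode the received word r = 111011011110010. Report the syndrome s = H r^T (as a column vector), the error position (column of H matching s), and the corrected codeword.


s = (1, 1, 0, 1)^T, error position = 13, corrected codeword c = 111011011110110

Compute s = H r^T mod 2 one row at a time:
  s_1 = 1 + 1 + 1 + 1 + 0 + 0 + 1 + 0 = 5 ≡ 1 (mod 2).
  s_2 = 0 + 1 + 1 + 0 + 0 + 0 + 1 + 0 = 3 ≡ 1 (mod 2).
  s_3 = 1 + 1 + 1 + 0 + 1 + 1 + 1 + 0 = 6 ≡ 0 (mod 2).
  s_4 = 1 + 1 + 1 + 0 + 1 + 1 + 0 + 0 = 5 ≡ 1 (mod 2).
s = (1, 1, 0, 1)^T — this equals column 13 of H (binary 1101), so error is at position 13.
Correct: flip bit 13 of r = 111011011110010 to get c = 111011011110110.


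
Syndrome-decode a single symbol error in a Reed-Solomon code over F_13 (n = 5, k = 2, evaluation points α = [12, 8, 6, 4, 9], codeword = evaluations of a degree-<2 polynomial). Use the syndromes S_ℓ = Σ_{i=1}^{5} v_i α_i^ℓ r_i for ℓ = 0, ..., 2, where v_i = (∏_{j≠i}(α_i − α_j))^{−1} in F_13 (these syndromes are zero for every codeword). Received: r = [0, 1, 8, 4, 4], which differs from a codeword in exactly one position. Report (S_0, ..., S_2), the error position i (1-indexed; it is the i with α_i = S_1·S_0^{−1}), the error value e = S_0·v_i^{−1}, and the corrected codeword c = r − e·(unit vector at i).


S = (10, 1, 4), error at position 4, error magnitude e = 2, c = [0, 1, 8, 2, 4].

Step 1: column multipliers v_i = (∏_{j≠i}(α_i − α_j))^{−1} mod 13.
  i = 1 (α = 12): (12−8)(12−6)(12−4)(12−9) = 4·6·8·3 = 576 ≡ 4, so v_1 = 4^{−1} = 10 (mod 13).
  i = 2 (α = 8): (8−12)(8−6)(8−4)(8−9) = (−4)·2·4·(−1) = 32 ≡ 6, so v_2 = 6^{−1} = 11 (mod 13).
  i = 3 (α = 6): (6−12)(6−8)(6−4)(6−9) = (−6)·(−2)·2·(−3) = −72 ≡ 6, so v_3 = 6^{−1} = 11 (mod 13).
  i = 4 (α = 4): (4−12)(4−8)(4−6)(4−9) = (−8)·(−4)·(−2)·(−5) = 320 ≡ 8, so v_4 = 8^{−1} = 5 (mod 13).
  i = 5 (α = 9): (9−12)(9−8)(9−6)(9−4) = (−3)·1·3·5 = −45 ≡ 7, so v_5 = 7^{−1} = 2 (mod 13).
  v = [10, 11, 11, 5, 2].
Step 2: syndromes of r = [0, 1, 8, 4, 4] (all sums mod 13).
  S_0 = Σ v_i r_i = 10·0 + 11·1 + 11·8 + 5·4 + 2·4 = 127 ≡ 10.
  S_1 = Σ v_i α_i r_i = 10·12·0 + 11·8·1 + 11·6·8 + 5·4·4 + 2·9·4 = 768 ≡ 1.
  α_i^2 mod 13 = [1, 12, 10, 3, 3].
  S_2 = Σ v_i α_i^2 r_i = 10·1·0 + 11·12·1 + 11·10·8 + 5·3·4 + 2·3·4 = 1096 ≡ 4.
  S = (10, 1, 4) ≠ 0, so r is not a codeword (an error is present).
Step 3: locate the error. For a single error e at position i, S_ℓ = v_i·e·α_i^ℓ, so α_err = S_1/S_0.
  S_0^{−1} = 10^{−1} = 4 (mod 13), so α_err = 1·4 = 4 ≡ 4 = α_4. Error position i = 4.
  Consistency check: S_2/S_1 = 4·1 = 4 ≡ 4 = α_err ✓ (single-error assumption holds).
Step 4: error magnitude e = S_0/v_4 = S_0·∏_{j≠4}(α_4 − α_j) = 10·8 = 80 ≡ 2 (mod 13).
Step 5: correct position 4: c_4 = r_4 − e = 4 − 2 ≡ 2 (mod 13). Hence c = [0, 1, 8, 2, 4].
  Check: interpolating c through the α_i gives m(x) = 3 + 3·x (degree < 2) with m(α_i) = c_i for every i, so c is indeed a codeword.


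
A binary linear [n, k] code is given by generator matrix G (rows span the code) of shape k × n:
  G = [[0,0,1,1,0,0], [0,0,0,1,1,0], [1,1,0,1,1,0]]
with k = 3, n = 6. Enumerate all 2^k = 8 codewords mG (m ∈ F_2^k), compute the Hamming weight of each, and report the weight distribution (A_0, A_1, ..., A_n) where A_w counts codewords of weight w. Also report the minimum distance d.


Weight distribution: A_0 = 1, A_2 = 4, A_4 = 3. Minimum distance d = 2.

Enumerate all 2^3 = 8 messages m ∈ F_2^3.
For each, compute codeword c = mG in F_2^6, then tally its weight.
  m = 000 → c = 000000, weight = 0.
  m = 100 → c = 001100, weight = 2.
  m = 010 → c = 000110, weight = 2.
  m = 110 → c = 001010, weight = 2.
  m = 001 → c = 110110, weight = 4.
  m = 101 → c = 111010, weight = 4.
  m = 011 → c = 110000, weight = 2.
  m = 111 → c = 111100, weight = 4.
Tally weights:
  weight 0: 1 codewords.
  weight 2: 4 codewords.
  weight 4: 3 codewords.
Minimum distance d = smallest w > 0 with A_w > 0 = 2.
Sanity: Σ A_w = 8 = 2^3 = 8 ✓.


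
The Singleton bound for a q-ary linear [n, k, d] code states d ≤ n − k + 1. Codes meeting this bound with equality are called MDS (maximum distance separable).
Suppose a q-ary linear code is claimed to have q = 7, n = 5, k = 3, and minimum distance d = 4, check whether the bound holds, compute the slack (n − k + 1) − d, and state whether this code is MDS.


Singleton RHS = n − k + 1 = 3, slack = -1, bound violated (no such code; not MDS).

Singleton bound: d ≤ n − k + 1.
Here n = 5, k = 3, so n − k + 1 = 3.
Given d = 4, check d ≤ 3: NO.
Slack = (n − k + 1) − d = -1.
The slack is negative: d = 4 exceeds n − k + 1 = 3 by 1, so the Singleton bound is violated and no linear [5, 3, 4]_7 code can exist. In particular it is not MDS (MDS requires d = n − k + 1 exactly).
Description: the claimed parameters are [5, 3, 4]_7; such a code would be impossible (violates the Singleton bound).


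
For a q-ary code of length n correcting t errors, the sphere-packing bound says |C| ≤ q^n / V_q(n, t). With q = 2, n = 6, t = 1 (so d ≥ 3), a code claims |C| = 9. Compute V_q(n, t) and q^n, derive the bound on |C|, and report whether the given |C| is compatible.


V_q(n, t) = 7, q^n = 64, Hamming bound = 9, |C| = 9 ≤ bound (satisfied).

Step 1: Compute V_q(n, t) = Σ_{j=0}^1 C(n, j) (q−1)^j.
  j = 0: C(6,0)·(1)^0 = 1·1 = 1.
  j = 1: C(6,1)·(1)^1 = 6·1 = 6.
  V_q(n, t) = 1 + 6 = 7.
Step 2: q^n = 2^6 = 64.
Step 3: Hamming bound ⌊q^n / V_q(n,t)⌋ = ⌊64/7⌋ = 9.
Step 4: Compare |C| = 9 to 9: satisfied.
The claimed |C| lies at the Hamming bound (tight).


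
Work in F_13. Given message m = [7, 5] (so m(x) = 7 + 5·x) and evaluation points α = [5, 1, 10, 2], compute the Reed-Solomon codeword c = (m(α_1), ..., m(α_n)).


c = [6, 12, 5, 4]

Message polynomial: m(x) = 7 + 5·x (mod 13).
For each evaluation point α_i, compute m(α_i) mod 13:
  α_1 = 5: Horner steps 5 → 6, so m(5) = 6.
  α_2 = 1: Horner steps 5 → 12, so m(1) = 12.
  α_3 = 10: Horner steps 5 → 5, so m(10) = 5.
  α_4 = 2: Horner steps 5 → 4, so m(2) = 4.
Codeword c = [6, 12, 5, 4] ∈ F_13^4.


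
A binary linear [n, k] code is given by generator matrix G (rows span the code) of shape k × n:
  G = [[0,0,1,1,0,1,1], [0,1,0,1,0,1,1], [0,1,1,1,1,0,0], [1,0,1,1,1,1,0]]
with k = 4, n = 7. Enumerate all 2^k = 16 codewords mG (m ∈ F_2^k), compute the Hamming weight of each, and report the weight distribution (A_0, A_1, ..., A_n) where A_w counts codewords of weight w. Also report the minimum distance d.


Weight distribution: A_0 = 1, A_2 = 2, A_3 = 4, A_4 = 5, A_5 = 4. Minimum distance d = 2.

Enumerate all 2^4 = 16 messages m ∈ F_2^4.
For each, compute codeword c = mG in F_2^7, then tally its weight.
  m = 0000 → c = 0000000, weight = 0.
  m = 1000 → c = 0011011, weight = 4.
  m = 0100 → c = 0101011, weight = 4.
  m = 1100 → c = 0110000, weight = 2.
  m = 0010 → c = 0111100, weight = 4.
  m = 1010 → c = 0100111, weight = 4.
  m = 0110 → c = 0010111, weight = 4.
  m = 1110 → c = 0001100, weight = 2.
  m = 0001 → c = 1011110, weight = 5.
  m = 1001 → c = 1000101, weight = 3.
  m = 0101 → c = 1110101, weight = 5.
  m = 1101 → c = 1101110, weight = 5.
  m = 0011 → c = 1100010, weight = 3.
  m = 1011 → c = 1111001, weight = 5.
  m = 0111 → c = 1001001, weight = 3.
  m = 1111 → c = 1010010, weight = 3.
Tally weights:
  weight 0: 1 codewords.
  weight 2: 2 codewords.
  weight 3: 4 codewords.
  weight 4: 5 codewords.
  weight 5: 4 codewords.
Minimum distance d = smallest w > 0 with A_w > 0 = 2.
Sanity: Σ A_w = 16 = 2^4 = 16 ✓.


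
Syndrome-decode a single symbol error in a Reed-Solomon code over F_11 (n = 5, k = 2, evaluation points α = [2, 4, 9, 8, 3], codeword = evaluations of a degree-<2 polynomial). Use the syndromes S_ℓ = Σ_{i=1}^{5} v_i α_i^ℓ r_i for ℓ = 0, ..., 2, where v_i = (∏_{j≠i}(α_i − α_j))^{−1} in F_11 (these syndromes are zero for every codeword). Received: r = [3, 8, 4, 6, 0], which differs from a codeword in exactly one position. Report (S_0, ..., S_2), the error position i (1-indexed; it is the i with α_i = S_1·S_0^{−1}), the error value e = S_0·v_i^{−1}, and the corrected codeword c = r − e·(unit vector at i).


S = (10, 3, 2), error at position 4, error magnitude e = 10, c = [3, 8, 4, 7, 0].

Step 1: column multipliers v_i = (∏_{j≠i}(α_i − α_j))^{−1} mod 11.
  i = 1 (α = 2): (2−4)(2−9)(2−8)(2−3) = (−2)·(−7)·(−6)·(−1) = 84 ≡ 7, so v_1 = 7^{−1} = 8 (mod 11).
  i = 2 (α = 4): (4−2)(4−9)(4−8)(4−3) = 2·(−5)·(−4)·1 = 40 ≡ 7, so v_2 = 7^{−1} = 8 (mod 11).
  i = 3 (α = 9): (9−2)(9−4)(9−8)(9−3) = 7·5·1·6 = 210 ≡ 1, so v_3 = 1^{−1} = 1 (mod 11).
  i = 4 (α = 8): (8−2)(8−4)(8−9)(8−3) = 6·4·(−1)·5 = −120 ≡ 1, so v_4 = 1^{−1} = 1 (mod 11).
  i = 5 (α = 3): (3−2)(3−4)(3−9)(3−8) = 1·(−1)·(−6)·(−5) = −30 ≡ 3, so v_5 = 3^{−1} = 4 (mod 11).
  v = [8, 8, 1, 1, 4].
Step 2: syndromes of r = [3, 8, 4, 6, 0] (all sums mod 11).
  S_0 = Σ v_i r_i = 8·3 + 8·8 + 1·4 + 1·6 + 4·0 = 98 ≡ 10.
  S_1 = Σ v_i α_i r_i = 8·2·3 + 8·4·8 + 1·9·4 + 1·8·6 + 4·3·0 = 388 ≡ 3.
  α_i^2 mod 11 = [4, 5, 4, 9, 9].
  S_2 = Σ v_i α_i^2 r_i = 8·4·3 + 8·5·8 + 1·4·4 + 1·9·6 + 4·9·0 = 486 ≡ 2.
  S = (10, 3, 2) ≠ 0, so r is not a codeword (an error is present).
Step 3: locate the error. For a single error e at position i, S_ℓ = v_i·e·α_i^ℓ, so α_err = S_1/S_0.
  S_0^{−1} = 10^{−1} = 10 (mod 11), so α_err = 3·10 = 30 ≡ 8 = α_4. Error position i = 4.
  Consistency check: S_2/S_1 = 2·4 = 8 ≡ 8 = α_err ✓ (single-error assumption holds).
Step 4: error magnitude e = S_0/v_4 = S_0·∏_{j≠4}(α_4 − α_j) = 10·1 = 10 ≡ 10 (mod 11).
Step 5: correct position 4: c_4 = r_4 − e = 6 − 10 ≡ 7 (mod 11). Hence c = [3, 8, 4, 7, 0].
  Check: interpolating c through the α_i gives m(x) = 9 + 8·x (degree < 2) with m(α_i) = c_i for every i, so c is indeed a codeword.


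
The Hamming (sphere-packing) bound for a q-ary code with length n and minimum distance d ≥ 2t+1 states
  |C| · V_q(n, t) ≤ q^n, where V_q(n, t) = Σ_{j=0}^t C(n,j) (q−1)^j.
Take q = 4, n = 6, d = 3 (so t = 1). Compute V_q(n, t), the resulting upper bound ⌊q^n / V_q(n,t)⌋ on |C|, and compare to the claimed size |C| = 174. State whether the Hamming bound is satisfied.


V_q(n, t) = 19, q^n = 4096, Hamming bound = 215, |C| = 174 ≤ bound (satisfied).

Step 1: Compute V_q(n, t) = Σ_{j=0}^1 C(n, j) (q−1)^j.
  j = 0: C(6,0)·(3)^0 = 1·1 = 1.
  j = 1: C(6,1)·(3)^1 = 6·3 = 18.
  V_q(n, t) = 1 + 18 = 19.
Step 2: q^n = 4^6 = 4096.
Step 3: Hamming bound ⌊q^n / V_q(n,t)⌋ = ⌊4096/19⌋ = 215.
Step 4: Compare |C| = 174 to 215: satisfied.
The claimed |C| lies below the Hamming bound.


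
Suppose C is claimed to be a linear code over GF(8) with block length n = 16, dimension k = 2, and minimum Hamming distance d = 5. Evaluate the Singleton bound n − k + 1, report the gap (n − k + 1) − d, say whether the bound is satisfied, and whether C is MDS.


Singleton RHS = n − k + 1 = 15, slack = 10, bound satisfied, not MDS.

Singleton bound: d ≤ n − k + 1.
Here n = 16, k = 2, so n − k + 1 = 15.
Given d = 5, check d ≤ 15: YES.
Slack = (n − k + 1) − d = 10.
The code is NOT MDS (slack = 10 > 0).
Description: the claimed parameters are [16, 2, 5]_8; such a code would be non-MDS.


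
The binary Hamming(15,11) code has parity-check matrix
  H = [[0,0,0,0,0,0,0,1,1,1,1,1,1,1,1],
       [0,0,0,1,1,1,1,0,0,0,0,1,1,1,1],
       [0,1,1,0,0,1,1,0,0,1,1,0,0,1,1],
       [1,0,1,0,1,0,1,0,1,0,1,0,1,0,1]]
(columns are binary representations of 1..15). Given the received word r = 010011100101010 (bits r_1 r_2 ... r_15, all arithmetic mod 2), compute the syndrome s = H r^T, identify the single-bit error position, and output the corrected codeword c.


s = (1, 1, 1, 0)^T, error position = 14, corrected codeword c = 010011100101000

Compute s = H r^T mod 2 one row at a time:
  s_1 = 0 + 0 + 1 + 0 + 1 + 0 + 1 + 0 = 3 ≡ 1 (mod 2).
  s_2 = 0 + 1 + 1 + 1 + 1 + 0 + 1 + 0 = 5 ≡ 1 (mod 2).
  s_3 = 1 + 0 + 1 + 1 + 1 + 0 + 1 + 0 = 5 ≡ 1 (mod 2).
  s_4 = 0 + 0 + 1 + 1 + 0 + 0 + 0 + 0 = 2 ≡ 0 (mod 2).
s = (1, 1, 1, 0)^T — this equals column 14 of H (binary 1110), so error is at position 14.
Correct: flip bit 14 of r = 010011100101010 to get c = 010011100101000.


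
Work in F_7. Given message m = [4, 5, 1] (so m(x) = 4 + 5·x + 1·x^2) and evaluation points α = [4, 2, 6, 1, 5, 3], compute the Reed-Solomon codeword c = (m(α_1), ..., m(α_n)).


c = [5, 4, 0, 3, 5, 0]

Message polynomial: m(x) = 4 + 5·x + 1·x^2 (mod 7).
For each evaluation point α_i, compute m(α_i) mod 7:
  α_1 = 4: Horner steps 1 → 2 → 5, so m(4) = 5.
  α_2 = 2: Horner steps 1 → 0 → 4, so m(2) = 4.
  α_3 = 6: Horner steps 1 → 4 → 0, so m(6) = 0.
  α_4 = 1: Horner steps 1 → 6 → 3, so m(1) = 3.
  α_5 = 5: Horner steps 1 → 3 → 5, so m(5) = 5.
  α_6 = 3: Horner steps 1 → 1 → 0, so m(3) = 0.
Codeword c = [5, 4, 0, 3, 5, 0] ∈ F_7^6.


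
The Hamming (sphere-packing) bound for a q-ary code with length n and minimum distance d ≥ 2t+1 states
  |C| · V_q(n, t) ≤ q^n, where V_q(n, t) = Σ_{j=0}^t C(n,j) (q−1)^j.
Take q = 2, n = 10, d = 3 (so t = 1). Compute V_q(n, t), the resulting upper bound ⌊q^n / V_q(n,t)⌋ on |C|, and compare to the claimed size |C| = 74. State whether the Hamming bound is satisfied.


V_q(n, t) = 11, q^n = 1024, Hamming bound = 93, |C| = 74 ≤ bound (satisfied).

Step 1: Compute V_q(n, t) = Σ_{j=0}^1 C(n, j) (q−1)^j.
  j = 0: C(10,0)·(1)^0 = 1·1 = 1.
  j = 1: C(10,1)·(1)^1 = 10·1 = 10.
  V_q(n, t) = 1 + 10 = 11.
Step 2: q^n = 2^10 = 1024.
Step 3: Hamming bound ⌊q^n / V_q(n,t)⌋ = ⌊1024/11⌋ = 93.
Step 4: Compare |C| = 74 to 93: satisfied.
The claimed |C| lies below the Hamming bound.


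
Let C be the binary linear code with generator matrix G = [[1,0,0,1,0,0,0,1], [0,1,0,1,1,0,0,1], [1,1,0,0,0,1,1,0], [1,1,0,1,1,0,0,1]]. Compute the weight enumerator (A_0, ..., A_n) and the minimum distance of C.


Weight distribution: A_0 = 1, A_1 = 1, A_2 = 2, A_3 = 4, A_4 = 3, A_5 = 3, A_6 = 2. Minimum distance d = 1.

Enumerate all 2^4 = 16 messages m ∈ F_2^4.
For each, compute codeword c = mG in F_2^8, then tally its weight.
  m = 0000 → c = 00000000, weight = 0.
  m = 1000 → c = 10010001, weight = 3.
  m = 0100 → c = 01011001, weight = 4.
  m = 1100 → c = 11001000, weight = 3.
  m = 0010 → c = 11000110, weight = 4.
  m = 1010 → c = 01010111, weight = 5.
  m = 0110 → c = 10011111, weight = 6.
  m = 1110 → c = 00001110, weight = 3.
  m = 0001 → c = 11011001, weight = 5.
  m = 1001 → c = 01001000, weight = 2.
  m = 0101 → c = 10000000, weight = 1.
  m = 1101 → c = 00010001, weight = 2.
  m = 0011 → c = 00011111, weight = 5.
  m = 1011 → c = 10001110, weight = 4.
  m = 0111 → c = 01000110, weight = 3.
  m = 1111 → c = 11010111, weight = 6.
Tally weights:
  weight 0: 1 codewords.
  weight 1: 1 codewords.
  weight 2: 2 codewords.
  weight 3: 4 codewords.
  weight 4: 3 codewords.
  weight 5: 3 codewords.
  weight 6: 2 codewords.
Minimum distance d = smallest w > 0 with A_w > 0 = 1.
Sanity: Σ A_w = 16 = 2^4 = 16 ✓.


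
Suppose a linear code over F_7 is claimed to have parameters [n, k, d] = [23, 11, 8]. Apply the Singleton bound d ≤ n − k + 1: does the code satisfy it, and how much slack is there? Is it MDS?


Singleton RHS = n − k + 1 = 13, slack = 5, bound satisfied, not MDS.

Singleton bound: d ≤ n − k + 1.
Here n = 23, k = 11, so n − k + 1 = 13.
Given d = 8, check d ≤ 13: YES.
Slack = (n − k + 1) − d = 5.
The code is NOT MDS (slack = 5 > 0).
Description: the claimed parameters are [23, 11, 8]_7; such a code would be non-MDS.


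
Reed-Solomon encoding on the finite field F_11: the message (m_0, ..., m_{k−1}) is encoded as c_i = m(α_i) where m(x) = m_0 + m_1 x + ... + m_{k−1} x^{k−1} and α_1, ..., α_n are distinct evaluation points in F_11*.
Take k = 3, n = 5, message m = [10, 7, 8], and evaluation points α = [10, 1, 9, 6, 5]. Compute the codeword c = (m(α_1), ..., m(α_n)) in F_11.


c = [0, 3, 6, 10, 3]

Message polynomial: m(x) = 10 + 7·x + 8·x^2 (mod 11).
For each evaluation point α_i, compute m(α_i) mod 11:
  α_1 = 10: Horner steps 8 → 10 → 0, so m(10) = 0.
  α_2 = 1: Horner steps 8 → 4 → 3, so m(1) = 3.
  α_3 = 9: Horner steps 8 → 2 → 6, so m(9) = 6.
  α_4 = 6: Horner steps 8 → 0 → 10, so m(6) = 10.
  α_5 = 5: Horner steps 8 → 3 → 3, so m(5) = 3.
Codeword c = [0, 3, 6, 10, 3] ∈ F_11^5.


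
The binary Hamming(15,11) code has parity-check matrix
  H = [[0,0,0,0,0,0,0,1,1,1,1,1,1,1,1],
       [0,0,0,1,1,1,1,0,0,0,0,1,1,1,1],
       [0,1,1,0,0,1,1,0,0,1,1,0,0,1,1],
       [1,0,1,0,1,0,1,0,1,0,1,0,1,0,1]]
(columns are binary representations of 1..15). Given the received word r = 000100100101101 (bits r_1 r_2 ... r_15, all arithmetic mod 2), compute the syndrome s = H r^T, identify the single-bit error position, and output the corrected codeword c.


s = (0, 1, 1, 1)^T, error position = 7, corrected codeword c = 000100000101101

Compute s = H r^T mod 2 one row at a time:
  s_1 = 0 + 0 + 1 + 0 + 1 + 1 + 0 + 1 = 4 ≡ 0 (mod 2).
  s_2 = 1 + 0 + 0 + 1 + 1 + 1 + 0 + 1 = 5 ≡ 1 (mod 2).
  s_3 = 0 + 0 + 0 + 1 + 1 + 0 + 0 + 1 = 3 ≡ 1 (mod 2).
  s_4 = 0 + 0 + 0 + 1 + 0 + 0 + 1 + 1 = 3 ≡ 1 (mod 2).
s = (0, 1, 1, 1)^T — this equals column 7 of H (binary 0111), so error is at position 7.
Correct: flip bit 7 of r = 000100100101101 to get c = 000100000101101.


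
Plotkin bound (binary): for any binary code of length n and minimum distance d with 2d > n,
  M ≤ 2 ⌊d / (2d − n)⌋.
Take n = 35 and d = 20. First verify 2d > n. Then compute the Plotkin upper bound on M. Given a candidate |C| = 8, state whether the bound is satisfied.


Plotkin bound M ≤ 8; given |C| = 8 ≤ bound (satisfied).

Check applicability: 2d = 40, n = 35.
2d − n = 5 > 0, so Plotkin applies.
Compute d/(2d−n) = 20/5 ≈ 4.0000.
⌊d/(2d−n)⌋ = 4.
Plotkin bound: M ≤ 2·4 = 8.
Given |C| = 8, check: satisfied.
This |C| is at the Plotkin bound.


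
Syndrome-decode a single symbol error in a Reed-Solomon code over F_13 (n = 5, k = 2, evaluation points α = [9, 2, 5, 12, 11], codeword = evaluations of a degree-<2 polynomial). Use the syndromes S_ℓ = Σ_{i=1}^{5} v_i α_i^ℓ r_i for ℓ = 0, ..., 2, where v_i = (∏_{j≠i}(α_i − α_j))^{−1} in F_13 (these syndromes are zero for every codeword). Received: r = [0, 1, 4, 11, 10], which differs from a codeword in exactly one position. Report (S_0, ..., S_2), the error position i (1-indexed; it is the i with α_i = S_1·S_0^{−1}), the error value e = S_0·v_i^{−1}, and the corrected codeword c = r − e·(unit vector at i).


S = (8, 7, 11), error at position 1, error magnitude e = 5, c = [8, 1, 4, 11, 10].

Step 1: column multipliers v_i = (∏_{j≠i}(α_i − α_j))^{−1} mod 13.
  i = 1 (α = 9): (9−2)(9−5)(9−12)(9−11) = 7·4·(−3)·(−2) = 168 ≡ 12, so v_1 = 12^{−1} = 12 (mod 13).
  i = 2 (α = 2): (2−9)(2−5)(2−12)(2−11) = (−7)·(−3)·(−10)·(−9) = 1890 ≡ 5, so v_2 = 5^{−1} = 8 (mod 13).
  i = 3 (α = 5): (5−9)(5−2)(5−12)(5−11) = (−4)·3·(−7)·(−6) = −504 ≡ 3, so v_3 = 3^{−1} = 9 (mod 13).
  i = 4 (α = 12): (12−9)(12−2)(12−5)(12−11) = 3·10·7·1 = 210 ≡ 2, so v_4 = 2^{−1} = 7 (mod 13).
  i = 5 (α = 11): (11−9)(11−2)(11−5)(11−12) = 2·9·6·(−1) = −108 ≡ 9, so v_5 = 9^{−1} = 3 (mod 13).
  v = [12, 8, 9, 7, 3].
Step 2: syndromes of r = [0, 1, 4, 11, 10] (all sums mod 13).
  S_0 = Σ v_i r_i = 12·0 + 8·1 + 9·4 + 7·11 + 3·10 = 151 ≡ 8.
  S_1 = Σ v_i α_i r_i = 12·9·0 + 8·2·1 + 9·5·4 + 7·12·11 + 3·11·10 = 1450 ≡ 7.
  α_i^2 mod 13 = [3, 4, 12, 1, 4].
  S_2 = Σ v_i α_i^2 r_i = 12·3·0 + 8·4·1 + 9·12·4 + 7·1·11 + 3·4·10 = 661 ≡ 11.
  S = (8, 7, 11) ≠ 0, so r is not a codeword (an error is present).
Step 3: locate the error. For a single error e at position i, S_ℓ = v_i·e·α_i^ℓ, so α_err = S_1/S_0.
  S_0^{−1} = 8^{−1} = 5 (mod 13), so α_err = 7·5 = 35 ≡ 9 = α_1. Error position i = 1.
  Consistency check: S_2/S_1 = 11·2 = 22 ≡ 9 = α_err ✓ (single-error assumption holds).
Step 4: error magnitude e = S_0/v_1 = S_0·∏_{j≠1}(α_1 − α_j) = 8·12 = 96 ≡ 5 (mod 13).
Step 5: correct position 1: c_1 = r_1 − e = 0 − 5 ≡ 8 (mod 13). Hence c = [8, 1, 4, 11, 10].
  Check: interpolating c through the α_i gives m(x) = 12 + 1·x (degree < 2) with m(α_i) = c_i for every i, so c is indeed a codeword.


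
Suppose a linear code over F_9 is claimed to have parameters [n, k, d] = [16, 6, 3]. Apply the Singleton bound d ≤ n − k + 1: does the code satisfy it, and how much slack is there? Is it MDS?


Singleton RHS = n − k + 1 = 11, slack = 8, bound satisfied, not MDS.

Singleton bound: d ≤ n − k + 1.
Here n = 16, k = 6, so n − k + 1 = 11.
Given d = 3, check d ≤ 11: YES.
Slack = (n − k + 1) − d = 8.
The code is NOT MDS (slack = 8 > 0).
Description: the claimed parameters are [16, 6, 3]_9; such a code would be non-MDS.


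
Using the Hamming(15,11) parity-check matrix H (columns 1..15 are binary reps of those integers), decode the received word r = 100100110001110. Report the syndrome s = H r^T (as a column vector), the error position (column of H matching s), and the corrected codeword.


s = (0, 1, 0, 1)^T, error position = 5, corrected codeword c = 100110110001110

Compute s = H r^T mod 2 one row at a time:
  s_1 = 1 + 0 + 0 + 0 + 1 + 1 + 1 + 0 = 4 ≡ 0 (mod 2).
  s_2 = 1 + 0 + 0 + 1 + 1 + 1 + 1 + 0 = 5 ≡ 1 (mod 2).
  s_3 = 0 + 0 + 0 + 1 + 0 + 0 + 1 + 0 = 2 ≡ 0 (mod 2).
  s_4 = 1 + 0 + 0 + 1 + 0 + 0 + 1 + 0 = 3 ≡ 1 (mod 2).
s = (0, 1, 0, 1)^T — this equals column 5 of H (binary 0101), so error is at position 5.
Correct: flip bit 5 of r = 100100110001110 to get c = 100110110001110.


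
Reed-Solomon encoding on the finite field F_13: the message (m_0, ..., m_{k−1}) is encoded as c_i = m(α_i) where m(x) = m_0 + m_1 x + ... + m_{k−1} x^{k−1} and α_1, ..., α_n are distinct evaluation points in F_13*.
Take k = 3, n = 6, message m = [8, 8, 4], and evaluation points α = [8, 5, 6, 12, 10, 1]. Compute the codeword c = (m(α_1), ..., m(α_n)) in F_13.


c = [3, 5, 5, 4, 7, 7]

Message polynomial: m(x) = 8 + 8·x + 4·x^2 (mod 13).
For each evaluation point α_i, compute m(α_i) mod 13:
  α_1 = 8: Horner steps 4 → 1 → 3, so m(8) = 3.
  α_2 = 5: Horner steps 4 → 2 → 5, so m(5) = 5.
  α_3 = 6: Horner steps 4 → 6 → 5, so m(6) = 5.
  α_4 = 12: Horner steps 4 → 4 → 4, so m(12) = 4.
  α_5 = 10: Horner steps 4 → 9 → 7, so m(10) = 7.
  α_6 = 1: Horner steps 4 → 12 → 7, so m(1) = 7.
Codeword c = [3, 5, 5, 4, 7, 7] ∈ F_13^6.


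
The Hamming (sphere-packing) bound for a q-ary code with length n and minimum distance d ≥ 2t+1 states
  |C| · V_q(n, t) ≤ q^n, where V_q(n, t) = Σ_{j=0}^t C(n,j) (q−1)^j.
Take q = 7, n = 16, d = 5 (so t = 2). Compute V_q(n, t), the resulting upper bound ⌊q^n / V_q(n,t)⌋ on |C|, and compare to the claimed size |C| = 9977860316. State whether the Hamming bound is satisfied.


V_q(n, t) = 4417, q^n = 33232930569601, Hamming bound = 7523869270, |C| = 9977860316 > bound (violated).

Step 1: Compute V_q(n, t) = Σ_{j=0}^2 C(n, j) (q−1)^j.
  j = 0: C(16,0)·(6)^0 = 1·1 = 1.
  j = 1: C(16,1)·(6)^1 = 16·6 = 96.
  j = 2: C(16,2)·(6)^2 = 120·36 = 4320.
  V_q(n, t) = 1 + 96 + 4320 = 4417.
Step 2: q^n = 7^16 = 33232930569601.
Step 3: Hamming bound ⌊q^n / V_q(n,t)⌋ = ⌊33232930569601/4417⌋ = 7523869270.
Step 4: Compare |C| = 9977860316 to 7523869270: violated.
The claimed |C| lies above the Hamming bound, so no 7-ary code of length 16 with d ≥ 5 can have 9977860316 codewords.


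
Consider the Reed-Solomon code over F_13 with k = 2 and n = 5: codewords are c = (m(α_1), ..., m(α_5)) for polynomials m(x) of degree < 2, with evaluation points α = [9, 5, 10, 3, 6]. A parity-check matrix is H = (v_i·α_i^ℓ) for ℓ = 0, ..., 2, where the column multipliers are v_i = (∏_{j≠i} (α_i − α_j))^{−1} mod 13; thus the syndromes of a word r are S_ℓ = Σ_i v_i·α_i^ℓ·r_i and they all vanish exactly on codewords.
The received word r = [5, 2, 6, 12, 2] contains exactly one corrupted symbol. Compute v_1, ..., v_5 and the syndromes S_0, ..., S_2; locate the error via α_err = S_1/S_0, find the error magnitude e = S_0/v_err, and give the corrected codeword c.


S = (12, 8, 1), error at position 2, error magnitude e = 1, c = [5, 1, 6, 12, 2].

Step 1: column multipliers v_i = (∏_{j≠i}(α_i − α_j))^{−1} mod 13.
  i = 1 (α = 9): (9−5)(9−10)(9−3)(9−6) = 4·(−1)·6·3 = −72 ≡ 6, so v_1 = 6^{−1} = 11 (mod 13).
  i = 2 (α = 5): (5−9)(5−10)(5−3)(5−6) = (−4)·(−5)·2·(−1) = −40 ≡ 12, so v_2 = 12^{−1} = 12 (mod 13).
  i = 3 (α = 10): (10−9)(10−5)(10−3)(10−6) = 1·5·7·4 = 140 ≡ 10, so v_3 = 10^{−1} = 4 (mod 13).
  i = 4 (α = 3): (3−9)(3−5)(3−10)(3−6) = (−6)·(−2)·(−7)·(−3) = 252 ≡ 5, so v_4 = 5^{−1} = 8 (mod 13).
  i = 5 (α = 6): (6−9)(6−5)(6−10)(6−3) = (−3)·1·(−4)·3 = 36 ≡ 10, so v_5 = 10^{−1} = 4 (mod 13).
  v = [11, 12, 4, 8, 4].
Step 2: syndromes of r = [5, 2, 6, 12, 2] (all sums mod 13).
  S_0 = Σ v_i r_i = 11·5 + 12·2 + 4·6 + 8·12 + 4·2 = 207 ≡ 12.
  S_1 = Σ v_i α_i r_i = 11·9·5 + 12·5·2 + 4·10·6 + 8·3·12 + 4·6·2 = 1191 ≡ 8.
  α_i^2 mod 13 = [3, 12, 9, 9, 10].
  S_2 = Σ v_i α_i^2 r_i = 11·3·5 + 12·12·2 + 4·9·6 + 8·9·12 + 4·10·2 = 1613 ≡ 1.
  S = (12, 8, 1) ≠ 0, so r is not a codeword (an error is present).
Step 3: locate the error. For a single error e at position i, S_ℓ = v_i·e·α_i^ℓ, so α_err = S_1/S_0.
  S_0^{−1} = 12^{−1} = 12 (mod 13), so α_err = 8·12 = 96 ≡ 5 = α_2. Error position i = 2.
  Consistency check: S_2/S_1 = 1·5 = 5 ≡ 5 = α_err ✓ (single-error assumption holds).
Step 4: error magnitude e = S_0/v_2 = S_0·∏_{j≠2}(α_2 − α_j) = 12·12 = 144 ≡ 1 (mod 13).
Step 5: correct position 2: c_2 = r_2 − e = 2 − 1 ≡ 1 (mod 13). Hence c = [5, 1, 6, 12, 2].
  Check: interpolating c through the α_i gives m(x) = 9 + 1·x (degree < 2) with m(α_i) = c_i for every i, so c is indeed a codeword.


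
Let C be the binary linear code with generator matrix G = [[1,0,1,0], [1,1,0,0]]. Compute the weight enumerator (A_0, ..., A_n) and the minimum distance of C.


Weight distribution: A_0 = 1, A_2 = 3. Minimum distance d = 2.

Enumerate all 2^2 = 4 messages m ∈ F_2^2.
For each, compute codeword c = mG in F_2^4, then tally its weight.
  m = 00 → c = 0000, weight = 0.
  m = 10 → c = 1010, weight = 2.
  m = 01 → c = 1100, weight = 2.
  m = 11 → c = 0110, weight = 2.
Tally weights:
  weight 0: 1 codewords.
  weight 2: 3 codewords.
Minimum distance d = smallest w > 0 with A_w > 0 = 2.
Sanity: Σ A_w = 4 = 2^2 = 4 ✓.


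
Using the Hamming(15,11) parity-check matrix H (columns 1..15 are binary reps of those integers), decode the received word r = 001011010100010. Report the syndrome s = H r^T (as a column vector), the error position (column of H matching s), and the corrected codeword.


s = (1, 1, 0, 0)^T, error position = 12, corrected codeword c = 001011010101010

Compute s = H r^T mod 2 one row at a time:
  s_1 = 1 + 0 + 1 + 0 + 0 + 0 + 1 + 0 = 3 ≡ 1 (mod 2).
  s_2 = 0 + 1 + 1 + 0 + 0 + 0 + 1 + 0 = 3 ≡ 1 (mod 2).
  s_3 = 0 + 1 + 1 + 0 + 1 + 0 + 1 + 0 = 4 ≡ 0 (mod 2).
  s_4 = 0 + 1 + 1 + 0 + 0 + 0 + 0 + 0 = 2 ≡ 0 (mod 2).
s = (1, 1, 0, 0)^T — this equals column 12 of H (binary 1100), so error is at position 12.
Correct: flip bit 12 of r = 001011010100010 to get c = 001011010101010.


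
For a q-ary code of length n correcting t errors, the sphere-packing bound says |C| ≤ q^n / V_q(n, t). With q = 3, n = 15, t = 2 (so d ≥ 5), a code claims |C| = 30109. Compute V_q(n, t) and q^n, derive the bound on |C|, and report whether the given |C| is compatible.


V_q(n, t) = 451, q^n = 14348907, Hamming bound = 31815, |C| = 30109 ≤ bound (satisfied).

Step 1: Compute V_q(n, t) = Σ_{j=0}^2 C(n, j) (q−1)^j.
  j = 0: C(15,0)·(2)^0 = 1·1 = 1.
  j = 1: C(15,1)·(2)^1 = 15·2 = 30.
  j = 2: C(15,2)·(2)^2 = 105·4 = 420.
  V_q(n, t) = 1 + 30 + 420 = 451.
Step 2: q^n = 3^15 = 14348907.
Step 3: Hamming bound ⌊q^n / V_q(n,t)⌋ = ⌊14348907/451⌋ = 31815.
Step 4: Compare |C| = 30109 to 31815: satisfied.
The claimed |C| lies below the Hamming bound.


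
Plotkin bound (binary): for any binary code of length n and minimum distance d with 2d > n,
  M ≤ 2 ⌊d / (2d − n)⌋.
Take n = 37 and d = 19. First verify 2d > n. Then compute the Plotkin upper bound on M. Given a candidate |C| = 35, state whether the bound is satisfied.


Plotkin bound M ≤ 38; given |C| = 35 ≤ bound (satisfied).

Check applicability: 2d = 38, n = 37.
2d − n = 1 > 0, so Plotkin applies.
Compute d/(2d−n) = 19/1 ≈ 19.0000.
⌊d/(2d−n)⌋ = 19.
Plotkin bound: M ≤ 2·19 = 38.
Given |C| = 35, check: satisfied.
This |C| is below the Plotkin bound.
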